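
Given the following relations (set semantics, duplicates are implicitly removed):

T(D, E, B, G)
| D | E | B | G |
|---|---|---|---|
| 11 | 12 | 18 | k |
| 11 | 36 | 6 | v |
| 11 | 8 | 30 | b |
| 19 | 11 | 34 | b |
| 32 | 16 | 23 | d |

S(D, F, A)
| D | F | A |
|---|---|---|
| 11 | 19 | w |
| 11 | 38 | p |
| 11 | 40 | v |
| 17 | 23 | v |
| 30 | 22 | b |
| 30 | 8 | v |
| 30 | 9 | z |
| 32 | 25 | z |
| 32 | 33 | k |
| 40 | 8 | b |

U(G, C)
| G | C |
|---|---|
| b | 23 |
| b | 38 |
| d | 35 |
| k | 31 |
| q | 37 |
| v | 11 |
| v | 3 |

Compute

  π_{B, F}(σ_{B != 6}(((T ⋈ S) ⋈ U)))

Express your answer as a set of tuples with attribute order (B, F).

T ⋈ S (natural join on D): {(11, 12, 18, k, 19, w), (11, 12, 18, k, 38, p), (11, 12, 18, k, 40, v), (11, 36, 6, v, 19, w), (11, 36, 6, v, 38, p), (11, 36, 6, v, 40, v), (11, 8, 30, b, 19, w), (11, 8, 30, b, 38, p), (11, 8, 30, b, 40, v), (32, 16, 23, d, 25, z), (32, 16, 23, d, 33, k)}
(T ⋈ S) ⋈ U (natural join on G): {(11, 12, 18, k, 19, w, 31), (11, 12, 18, k, 38, p, 31), (11, 12, 18, k, 40, v, 31), (11, 36, 6, v, 19, w, 11), (11, 36, 6, v, 19, w, 3), (11, 36, 6, v, 38, p, 11), (11, 36, 6, v, 38, p, 3), (11, 36, 6, v, 40, v, 11), (11, 36, 6, v, 40, v, 3), (11, 8, 30, b, 19, w, 23), (11, 8, 30, b, 19, w, 38), (11, 8, 30, b, 38, p, 23), (11, 8, 30, b, 38, p, 38), (11, 8, 30, b, 40, v, 23), (11, 8, 30, b, 40, v, 38), (32, 16, 23, d, 25, z, 35), (32, 16, 23, d, 33, k, 35)}
σ[B != 6]: keep tuples satisfying B != 6 → {(11, 12, 18, k, 19, w, 31), (11, 12, 18, k, 38, p, 31), (11, 12, 18, k, 40, v, 31), (11, 8, 30, b, 19, w, 23), (11, 8, 30, b, 19, w, 38), (11, 8, 30, b, 38, p, 23), (11, 8, 30, b, 38, p, 38), (11, 8, 30, b, 40, v, 23), (11, 8, 30, b, 40, v, 38), (32, 16, 23, d, 25, z, 35), (32, 16, 23, d, 33, k, 35)}
Keep only column(s) B, F (3 duplicate(s) eliminated): {(18, 19), (18, 38), (18, 40), (23, 25), (23, 33), (30, 19), (30, 38), (30, 40)}

{(18, 19), (18, 38), (18, 40), (23, 25), (23, 33), (30, 19), (30, 38), (30, 40)}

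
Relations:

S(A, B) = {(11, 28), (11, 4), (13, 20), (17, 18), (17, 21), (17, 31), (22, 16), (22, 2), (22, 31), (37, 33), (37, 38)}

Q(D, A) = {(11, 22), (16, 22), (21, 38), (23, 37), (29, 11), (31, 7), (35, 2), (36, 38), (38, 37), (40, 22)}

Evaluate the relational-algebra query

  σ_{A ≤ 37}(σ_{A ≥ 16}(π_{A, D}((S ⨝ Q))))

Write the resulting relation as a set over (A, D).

{(22, 11), (22, 16), (22, 40), (37, 23), (37, 38)}

Natural join on A: {(11, 28, 29), (11, 4, 29), (22, 16, 11), (22, 16, 16), (22, 16, 40), (22, 2, 11), (22, 2, 16), (22, 2, 40), (22, 31, 11), (22, 31, 16), (22, 31, 40), (37, 33, 23), (37, 33, 38), (37, 38, 23), (37, 38, 38)}
Projecting to A, D (9 duplicate(s) eliminated): {(11, 29), (22, 11), (22, 16), (22, 40), (37, 23), (37, 38)}
Filtering on A ≥ 16 leaves {(22, 11), (22, 16), (22, 40), (37, 23), (37, 38)}.
Filtering on A ≤ 37 leaves {(22, 11), (22, 16), (22, 40), (37, 23), (37, 38)}.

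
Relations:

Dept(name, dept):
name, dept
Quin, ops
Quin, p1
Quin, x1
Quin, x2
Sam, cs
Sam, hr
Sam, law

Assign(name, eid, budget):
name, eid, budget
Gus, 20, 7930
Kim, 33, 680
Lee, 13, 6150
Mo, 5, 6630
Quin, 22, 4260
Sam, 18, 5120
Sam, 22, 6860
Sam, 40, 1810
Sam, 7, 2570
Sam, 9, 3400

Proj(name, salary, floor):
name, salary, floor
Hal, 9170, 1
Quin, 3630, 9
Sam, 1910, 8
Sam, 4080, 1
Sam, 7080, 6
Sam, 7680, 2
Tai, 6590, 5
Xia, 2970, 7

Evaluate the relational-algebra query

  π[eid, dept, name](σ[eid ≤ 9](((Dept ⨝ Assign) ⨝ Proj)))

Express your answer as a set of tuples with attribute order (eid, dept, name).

{(7, cs, Sam), (7, hr, Sam), (7, law, Sam), (9, cs, Sam), (9, hr, Sam), (9, law, Sam)}

Dept ⋈ Assign (natural join on name): {(Quin, ops, 22, 4260), (Quin, p1, 22, 4260), (Quin, x1, 22, 4260), (Quin, x2, 22, 4260), (Sam, cs, 18, 5120), (Sam, cs, 22, 6860), (Sam, cs, 40, 1810), (Sam, cs, 7, 2570), (Sam, cs, 9, 3400), (Sam, hr, 18, 5120), (Sam, hr, 22, 6860), (Sam, hr, 40, 1810), (Sam, hr, 7, 2570), (Sam, hr, 9, 3400), (Sam, law, 18, 5120), (Sam, law, 22, 6860), (Sam, law, 40, 1810), (Sam, law, 7, 2570), (Sam, law, 9, 3400)}
(Dept ⨝ Assign) ⋈ Proj (natural join on name): {(Quin, ops, 22, 4260, 3630, 9), (Quin, p1, 22, 4260, 3630, 9), (Quin, x1, 22, 4260, 3630, 9), (Quin, x2, 22, 4260, 3630, 9), (Sam, cs, 18, 5120, 1910, 8), (Sam, cs, 18, 5120, 4080, 1), (Sam, cs, 18, 5120, 7080, 6), (Sam, cs, 18, 5120, 7680, 2), (Sam, cs, 22, 6860, 1910, 8), (Sam, cs, 22, 6860, 4080, 1), (Sam, cs, 22, 6860, 7080, 6), (Sam, cs, 22, 6860, 7680, 2), (Sam, cs, 40, 1810, 1910, 8), (Sam, cs, 40, 1810, 4080, 1), (Sam, cs, 40, 1810, 7080, 6), (Sam, cs, 40, 1810, 7680, 2), (Sam, cs, 7, 2570, 1910, 8), (Sam, cs, 7, 2570, 4080, 1), (Sam, cs, 7, 2570, 7080, 6), (Sam, cs, 7, 2570, 7680, 2), (Sam, cs, 9, 3400, 1910, 8), (Sam, cs, 9, 3400, 4080, 1), (Sam, cs, 9, 3400, 7080, 6), (Sam, cs, 9, 3400, 7680, 2), (Sam, hr, 18, 5120, 1910, 8), (Sam, hr, 18, 5120, 4080, 1), (Sam, hr, 18, 5120, 7080, 6), (Sam, hr, 18, 5120, 7680, 2), (Sam, hr, 22, 6860, 1910, 8), (Sam, hr, 22, 6860, 4080, 1), (Sam, hr, 22, 6860, 7080, 6), (Sam, hr, 22, 6860, 7680, 2), (Sam, hr, 40, 1810, 1910, 8), (Sam, hr, 40, 1810, 4080, 1), (Sam, hr, 40, 1810, 7080, 6), (Sam, hr, 40, 1810, 7680, 2), (Sam, hr, 7, 2570, 1910, 8), (Sam, hr, 7, 2570, 4080, 1), (Sam, hr, 7, 2570, 7080, 6), (Sam, hr, 7, 2570, 7680, 2), (Sam, hr, 9, 3400, 1910, 8), (Sam, hr, 9, 3400, 4080, 1), (Sam, hr, 9, 3400, 7080, 6), (Sam, hr, 9, 3400, 7680, 2), (Sam, law, 18, 5120, 1910, 8), (Sam, law, 18, 5120, 4080, 1), (Sam, law, 18, 5120, 7080, 6), (Sam, law, 18, 5120, 7680, 2), (Sam, law, 22, 6860, 1910, 8), (Sam, law, 22, 6860, 4080, 1), (Sam, law, 22, 6860, 7080, 6), (Sam, law, 22, 6860, 7680, 2), (Sam, law, 40, 1810, 1910, 8), (Sam, law, 40, 1810, 4080, 1), (Sam, law, 40, 1810, 7080, 6), (Sam, law, 40, 1810, 7680, 2), (Sam, law, 7, 2570, 1910, 8), (Sam, law, 7, 2570, 4080, 1), (Sam, law, 7, 2570, 7080, 6), (Sam, law, 7, 2570, 7680, 2), (Sam, law, 9, 3400, 1910, 8), (Sam, law, 9, 3400, 4080, 1), (Sam, law, 9, 3400, 7080, 6), (Sam, law, 9, 3400, 7680, 2)}
σ[eid ≤ 9]: keep tuples satisfying eid ≤ 9 → {(Sam, cs, 7, 2570, 1910, 8), (Sam, cs, 7, 2570, 4080, 1), (Sam, cs, 7, 2570, 7080, 6), (Sam, cs, 7, 2570, 7680, 2), (Sam, cs, 9, 3400, 1910, 8), (Sam, cs, 9, 3400, 4080, 1), (Sam, cs, 9, 3400, 7080, 6), (Sam, cs, 9, 3400, 7680, 2), (Sam, hr, 7, 2570, 1910, 8), (Sam, hr, 7, 2570, 4080, 1), (Sam, hr, 7, 2570, 7080, 6), (Sam, hr, 7, 2570, 7680, 2), (Sam, hr, 9, 3400, 1910, 8), (Sam, hr, 9, 3400, 4080, 1), (Sam, hr, 9, 3400, 7080, 6), (Sam, hr, 9, 3400, 7680, 2), (Sam, law, 7, 2570, 1910, 8), (Sam, law, 7, 2570, 4080, 1), (Sam, law, 7, 2570, 7080, 6), (Sam, law, 7, 2570, 7680, 2), (Sam, law, 9, 3400, 1910, 8), (Sam, law, 9, 3400, 4080, 1), (Sam, law, 9, 3400, 7080, 6), (Sam, law, 9, 3400, 7680, 2)}
π_{eid, dept, name} gives {(7, cs, Sam), (7, hr, Sam), (7, law, Sam), (9, cs, Sam), (9, hr, Sam), (9, law, Sam)} (18 duplicate(s) eliminated).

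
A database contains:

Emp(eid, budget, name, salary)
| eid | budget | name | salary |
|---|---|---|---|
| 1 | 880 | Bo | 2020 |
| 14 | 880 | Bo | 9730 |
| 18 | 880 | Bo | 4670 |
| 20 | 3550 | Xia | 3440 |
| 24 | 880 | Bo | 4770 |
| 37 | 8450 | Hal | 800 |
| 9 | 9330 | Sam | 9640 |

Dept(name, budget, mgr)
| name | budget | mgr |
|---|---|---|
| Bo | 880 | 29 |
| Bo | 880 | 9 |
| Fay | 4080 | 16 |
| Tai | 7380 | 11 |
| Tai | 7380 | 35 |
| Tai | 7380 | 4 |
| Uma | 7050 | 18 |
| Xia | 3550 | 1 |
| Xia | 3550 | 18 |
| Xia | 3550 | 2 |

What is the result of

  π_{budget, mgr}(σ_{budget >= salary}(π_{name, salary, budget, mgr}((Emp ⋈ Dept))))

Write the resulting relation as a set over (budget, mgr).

{(3550, 1), (3550, 18), (3550, 2)}

Emp ⋈ Dept (natural join on budget, name): {(1, 880, Bo, 2020, 29), (1, 880, Bo, 2020, 9), (14, 880, Bo, 9730, 29), (14, 880, Bo, 9730, 9), (18, 880, Bo, 4670, 29), (18, 880, Bo, 4670, 9), (20, 3550, Xia, 3440, 1), (20, 3550, Xia, 3440, 18), (20, 3550, Xia, 3440, 2), (24, 880, Bo, 4770, 29), (24, 880, Bo, 4770, 9)}
Keep only column(s) name, salary, budget, mgr: {(Bo, 2020, 880, 29), (Bo, 2020, 880, 9), (Bo, 4670, 880, 29), (Bo, 4670, 880, 9), (Bo, 4770, 880, 29), (Bo, 4770, 880, 9), (Bo, 9730, 880, 29), (Bo, 9730, 880, 9), (Xia, 3440, 3550, 1), (Xia, 3440, 3550, 18), (Xia, 3440, 3550, 2)}
σ[budget >= salary]: keep tuples satisfying budget >= salary → {(Xia, 3440, 3550, 1), (Xia, 3440, 3550, 18), (Xia, 3440, 3550, 2)}
Keep only column(s) budget, mgr: {(3550, 1), (3550, 18), (3550, 2)}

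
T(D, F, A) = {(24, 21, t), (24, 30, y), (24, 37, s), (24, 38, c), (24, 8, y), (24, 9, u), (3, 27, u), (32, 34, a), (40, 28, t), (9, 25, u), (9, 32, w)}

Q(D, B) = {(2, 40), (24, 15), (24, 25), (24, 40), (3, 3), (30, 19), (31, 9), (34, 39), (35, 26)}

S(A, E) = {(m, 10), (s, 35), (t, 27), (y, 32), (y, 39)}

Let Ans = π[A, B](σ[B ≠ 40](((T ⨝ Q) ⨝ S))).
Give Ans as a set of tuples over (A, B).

Natural join on D: {(24, 21, t, 15), (24, 21, t, 25), (24, 21, t, 40), (24, 30, y, 15), (24, 30, y, 25), (24, 30, y, 40), (24, 37, s, 15), (24, 37, s, 25), (24, 37, s, 40), (24, 38, c, 15), (24, 38, c, 25), (24, 38, c, 40), (24, 8, y, 15), (24, 8, y, 25), (24, 8, y, 40), (24, 9, u, 15), (24, 9, u, 25), (24, 9, u, 40), (3, 27, u, 3)}
Natural join on A: {(24, 21, t, 15, 27), (24, 21, t, 25, 27), (24, 21, t, 40, 27), (24, 30, y, 15, 32), (24, 30, y, 15, 39), (24, 30, y, 25, 32), (24, 30, y, 25, 39), (24, 30, y, 40, 32), (24, 30, y, 40, 39), (24, 37, s, 15, 35), (24, 37, s, 25, 35), (24, 37, s, 40, 35), (24, 8, y, 15, 32), (24, 8, y, 15, 39), (24, 8, y, 25, 32), (24, 8, y, 25, 39), (24, 8, y, 40, 32), (24, 8, y, 40, 39)}
Apply σ_{B ≠ 40}; surviving tuples: {(24, 21, t, 15, 27), (24, 21, t, 25, 27), (24, 30, y, 15, 32), (24, 30, y, 15, 39), (24, 30, y, 25, 32), (24, 30, y, 25, 39), (24, 37, s, 15, 35), (24, 37, s, 25, 35), (24, 8, y, 15, 32), (24, 8, y, 15, 39), (24, 8, y, 25, 32), (24, 8, y, 25, 39)}
π[A, B]: project onto (A, B) (6 duplicate(s) eliminated) → {(s, 15), (s, 25), (t, 15), (t, 25), (y, 15), (y, 25)}

{(s, 15), (s, 25), (t, 15), (t, 25), (y, 15), (y, 25)}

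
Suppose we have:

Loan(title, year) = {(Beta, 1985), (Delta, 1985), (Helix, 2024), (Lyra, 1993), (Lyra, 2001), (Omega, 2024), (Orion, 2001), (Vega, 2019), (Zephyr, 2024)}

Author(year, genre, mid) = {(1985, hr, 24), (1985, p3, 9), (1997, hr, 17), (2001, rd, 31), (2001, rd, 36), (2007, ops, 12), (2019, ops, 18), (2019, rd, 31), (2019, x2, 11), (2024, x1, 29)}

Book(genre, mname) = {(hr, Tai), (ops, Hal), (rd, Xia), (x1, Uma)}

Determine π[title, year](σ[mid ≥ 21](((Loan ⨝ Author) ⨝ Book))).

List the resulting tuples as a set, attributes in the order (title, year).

{(Beta, 1985), (Delta, 1985), (Helix, 2024), (Lyra, 2001), (Omega, 2024), (Orion, 2001), (Vega, 2019), (Zephyr, 2024)}

Joining Loan and Author on year yields {(Beta, 1985, hr, 24), (Beta, 1985, p3, 9), (Delta, 1985, hr, 24), (Delta, 1985, p3, 9), (Helix, 2024, x1, 29), (Lyra, 2001, rd, 31), (Lyra, 2001, rd, 36), (Omega, 2024, x1, 29), (Orion, 2001, rd, 31), (Orion, 2001, rd, 36), (Vega, 2019, ops, 18), (Vega, 2019, rd, 31), (Vega, 2019, x2, 11), (Zephyr, 2024, x1, 29)}.
Joining (Loan ⨝ Author) and Book on genre yields {(Beta, 1985, hr, 24, Tai), (Delta, 1985, hr, 24, Tai), (Helix, 2024, x1, 29, Uma), (Lyra, 2001, rd, 31, Xia), (Lyra, 2001, rd, 36, Xia), (Omega, 2024, x1, 29, Uma), (Orion, 2001, rd, 31, Xia), (Orion, 2001, rd, 36, Xia), (Vega, 2019, ops, 18, Hal), (Vega, 2019, rd, 31, Xia), (Zephyr, 2024, x1, 29, Uma)}.
Filtering on mid ≥ 21 leaves {(Beta, 1985, hr, 24, Tai), (Delta, 1985, hr, 24, Tai), (Helix, 2024, x1, 29, Uma), (Lyra, 2001, rd, 31, Xia), (Lyra, 2001, rd, 36, Xia), (Omega, 2024, x1, 29, Uma), (Orion, 2001, rd, 31, Xia), (Orion, 2001, rd, 36, Xia), (Vega, 2019, rd, 31, Xia), (Zephyr, 2024, x1, 29, Uma)}.
Projecting to title, year (2 duplicate(s) eliminated): {(Beta, 1985), (Delta, 1985), (Helix, 2024), (Lyra, 2001), (Omega, 2024), (Orion, 2001), (Vega, 2019), (Zephyr, 2024)}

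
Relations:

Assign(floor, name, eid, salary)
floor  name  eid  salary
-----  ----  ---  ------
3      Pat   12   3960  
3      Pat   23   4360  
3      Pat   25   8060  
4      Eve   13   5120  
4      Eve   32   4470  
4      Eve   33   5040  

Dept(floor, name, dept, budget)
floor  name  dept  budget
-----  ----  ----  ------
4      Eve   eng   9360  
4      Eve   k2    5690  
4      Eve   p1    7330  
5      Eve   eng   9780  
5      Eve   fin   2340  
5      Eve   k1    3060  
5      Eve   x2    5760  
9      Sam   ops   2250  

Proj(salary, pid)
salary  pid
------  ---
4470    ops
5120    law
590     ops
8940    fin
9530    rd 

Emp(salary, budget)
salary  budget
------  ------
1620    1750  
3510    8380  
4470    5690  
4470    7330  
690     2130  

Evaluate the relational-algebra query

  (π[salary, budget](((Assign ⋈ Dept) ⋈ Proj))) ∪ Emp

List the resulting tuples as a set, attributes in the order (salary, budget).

Natural join on floor, name: {(4, Eve, 13, 5120, eng, 9360), (4, Eve, 13, 5120, k2, 5690), (4, Eve, 13, 5120, p1, 7330), (4, Eve, 32, 4470, eng, 9360), (4, Eve, 32, 4470, k2, 5690), (4, Eve, 32, 4470, p1, 7330), (4, Eve, 33, 5040, eng, 9360), (4, Eve, 33, 5040, k2, 5690), (4, Eve, 33, 5040, p1, 7330)}
Natural join on salary: {(4, Eve, 13, 5120, eng, 9360, law), (4, Eve, 13, 5120, k2, 5690, law), (4, Eve, 13, 5120, p1, 7330, law), (4, Eve, 32, 4470, eng, 9360, ops), (4, Eve, 32, 4470, k2, 5690, ops), (4, Eve, 32, 4470, p1, 7330, ops)}
Keep only column(s) salary, budget: {(4470, 5690), (4470, 7330), (4470, 9360), (5120, 5690), (5120, 7330), (5120, 9360)}
Union: {(4470, 5690), (4470, 7330), (4470, 9360), (5120, 5690), (5120, 7330), (5120, 9360)} with {(1620, 1750), (3510, 8380), (4470, 5690), (4470, 7330), (690, 2130)} → {(1620, 1750), (3510, 8380), (4470, 5690), (4470, 7330), (4470, 9360), (5120, 5690), (5120, 7330), (5120, 9360), (690, 2130)}

{(1620, 1750), (3510, 8380), (4470, 5690), (4470, 7330), (4470, 9360), (5120, 5690), (5120, 7330), (5120, 9360), (690, 2130)}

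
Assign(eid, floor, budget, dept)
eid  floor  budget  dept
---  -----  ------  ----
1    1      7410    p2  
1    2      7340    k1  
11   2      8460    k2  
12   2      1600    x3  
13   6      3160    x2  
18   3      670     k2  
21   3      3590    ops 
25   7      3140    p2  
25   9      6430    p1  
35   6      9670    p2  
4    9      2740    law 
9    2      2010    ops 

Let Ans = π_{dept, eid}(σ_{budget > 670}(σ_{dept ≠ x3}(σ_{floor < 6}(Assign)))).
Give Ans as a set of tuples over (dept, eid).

Apply σ_{floor < 6}; surviving tuples: {(1, 1, 7410, p2), (1, 2, 7340, k1), (11, 2, 8460, k2), (12, 2, 1600, x3), (18, 3, 670, k2), (21, 3, 3590, ops), (9, 2, 2010, ops)}
Apply σ_{dept ≠ x3}; surviving tuples: {(1, 1, 7410, p2), (1, 2, 7340, k1), (11, 2, 8460, k2), (18, 3, 670, k2), (21, 3, 3590, ops), (9, 2, 2010, ops)}
Apply σ_{budget > 670}; surviving tuples: {(1, 1, 7410, p2), (1, 2, 7340, k1), (11, 2, 8460, k2), (21, 3, 3590, ops), (9, 2, 2010, ops)}
Projecting to dept, eid: {(k1, 1), (k2, 11), (ops, 21), (ops, 9), (p2, 1)}

{(k1, 1), (k2, 11), (ops, 21), (ops, 9), (p2, 1)}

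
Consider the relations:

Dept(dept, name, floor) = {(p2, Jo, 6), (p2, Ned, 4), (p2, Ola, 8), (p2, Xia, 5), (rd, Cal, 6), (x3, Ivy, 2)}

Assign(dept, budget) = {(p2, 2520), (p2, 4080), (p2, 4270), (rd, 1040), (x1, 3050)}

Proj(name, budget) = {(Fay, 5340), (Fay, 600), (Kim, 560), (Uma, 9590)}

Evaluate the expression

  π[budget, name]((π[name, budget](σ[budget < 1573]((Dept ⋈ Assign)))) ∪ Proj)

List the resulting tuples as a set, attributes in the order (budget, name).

Natural join on dept: {(p2, Jo, 6, 2520), (p2, Jo, 6, 4080), (p2, Jo, 6, 4270), (p2, Ned, 4, 2520), (p2, Ned, 4, 4080), (p2, Ned, 4, 4270), (p2, Ola, 8, 2520), (p2, Ola, 8, 4080), (p2, Ola, 8, 4270), (p2, Xia, 5, 2520), (p2, Xia, 5, 4080), (p2, Xia, 5, 4270), (rd, Cal, 6, 1040)}
σ[budget < 1573]: keep tuples satisfying budget < 1573 → {(rd, Cal, 6, 1040)}
π[name, budget]: project onto (name, budget) → {(Cal, 1040)}
Taking the union: {(Cal, 1040), (Fay, 5340), (Fay, 600), (Kim, 560), (Uma, 9590)}
π[budget, name]: project onto (budget, name) → {(1040, Cal), (5340, Fay), (560, Kim), (600, Fay), (9590, Uma)}

{(1040, Cal), (5340, Fay), (560, Kim), (600, Fay), (9590, Uma)}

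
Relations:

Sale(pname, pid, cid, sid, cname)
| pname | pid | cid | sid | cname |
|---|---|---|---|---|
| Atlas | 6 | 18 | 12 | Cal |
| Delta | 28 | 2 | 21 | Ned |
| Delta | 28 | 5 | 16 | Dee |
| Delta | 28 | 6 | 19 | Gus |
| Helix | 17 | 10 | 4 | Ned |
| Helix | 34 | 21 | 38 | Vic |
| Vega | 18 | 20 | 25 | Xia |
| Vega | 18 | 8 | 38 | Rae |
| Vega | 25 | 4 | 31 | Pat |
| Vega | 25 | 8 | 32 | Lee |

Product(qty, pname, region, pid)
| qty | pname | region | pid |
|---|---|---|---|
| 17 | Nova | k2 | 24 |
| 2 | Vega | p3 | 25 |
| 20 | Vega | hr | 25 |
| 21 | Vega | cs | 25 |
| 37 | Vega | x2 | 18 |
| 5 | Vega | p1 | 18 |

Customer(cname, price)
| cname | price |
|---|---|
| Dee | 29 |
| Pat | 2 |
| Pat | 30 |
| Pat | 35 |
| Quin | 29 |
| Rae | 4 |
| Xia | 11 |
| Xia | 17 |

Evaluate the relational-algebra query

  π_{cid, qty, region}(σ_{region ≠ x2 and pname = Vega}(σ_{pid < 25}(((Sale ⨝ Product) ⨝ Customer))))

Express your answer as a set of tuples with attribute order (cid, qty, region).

{(20, 5, p1), (8, 5, p1)}

Joining Sale and Product on pname, pid yields {(Vega, 18, 20, 25, Xia, 37, x2), (Vega, 18, 20, 25, Xia, 5, p1), (Vega, 18, 8, 38, Rae, 37, x2), (Vega, 18, 8, 38, Rae, 5, p1), (Vega, 25, 4, 31, Pat, 2, p3), (Vega, 25, 4, 31, Pat, 20, hr), (Vega, 25, 4, 31, Pat, 21, cs), (Vega, 25, 8, 32, Lee, 2, p3), (Vega, 25, 8, 32, Lee, 20, hr), (Vega, 25, 8, 32, Lee, 21, cs)}.
Joining (Sale ⨝ Product) and Customer on cname yields {(Vega, 18, 20, 25, Xia, 37, x2, 11), (Vega, 18, 20, 25, Xia, 37, x2, 17), (Vega, 18, 20, 25, Xia, 5, p1, 11), (Vega, 18, 20, 25, Xia, 5, p1, 17), (Vega, 18, 8, 38, Rae, 37, x2, 4), (Vega, 18, 8, 38, Rae, 5, p1, 4), (Vega, 25, 4, 31, Pat, 2, p3, 2), (Vega, 25, 4, 31, Pat, 2, p3, 30), (Vega, 25, 4, 31, Pat, 2, p3, 35), (Vega, 25, 4, 31, Pat, 20, hr, 2), (Vega, 25, 4, 31, Pat, 20, hr, 30), (Vega, 25, 4, 31, Pat, 20, hr, 35), (Vega, 25, 4, 31, Pat, 21, cs, 2), (Vega, 25, 4, 31, Pat, 21, cs, 30), (Vega, 25, 4, 31, Pat, 21, cs, 35)}.
Selection pid < 25: {(Vega, 18, 20, 25, Xia, 37, x2, 11), (Vega, 18, 20, 25, Xia, 37, x2, 17), (Vega, 18, 20, 25, Xia, 5, p1, 11), (Vega, 18, 20, 25, Xia, 5, p1, 17), (Vega, 18, 8, 38, Rae, 37, x2, 4), (Vega, 18, 8, 38, Rae, 5, p1, 4)}
Selection region ≠ x2 and pname = Vega: {(Vega, 18, 20, 25, Xia, 5, p1, 11), (Vega, 18, 20, 25, Xia, 5, p1, 17), (Vega, 18, 8, 38, Rae, 5, p1, 4)}
Keep only column(s) cid, qty, region (1 duplicate(s) eliminated): {(20, 5, p1), (8, 5, p1)}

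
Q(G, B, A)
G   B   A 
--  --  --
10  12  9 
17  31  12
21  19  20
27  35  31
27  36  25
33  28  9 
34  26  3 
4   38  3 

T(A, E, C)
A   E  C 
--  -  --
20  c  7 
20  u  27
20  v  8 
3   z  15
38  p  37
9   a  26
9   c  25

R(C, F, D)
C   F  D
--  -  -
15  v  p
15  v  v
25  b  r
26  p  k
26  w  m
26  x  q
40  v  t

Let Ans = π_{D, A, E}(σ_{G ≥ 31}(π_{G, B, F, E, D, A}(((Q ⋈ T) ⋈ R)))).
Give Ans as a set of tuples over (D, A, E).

Q ⋈ T (natural join on A): {(10, 12, 9, a, 26), (10, 12, 9, c, 25), (21, 19, 20, c, 7), (21, 19, 20, u, 27), (21, 19, 20, v, 8), (33, 28, 9, a, 26), (33, 28, 9, c, 25), (34, 26, 3, z, 15), (4, 38, 3, z, 15)}
(Q ⋈ T) ⋈ R (natural join on C): {(10, 12, 9, a, 26, p, k), (10, 12, 9, a, 26, w, m), (10, 12, 9, a, 26, x, q), (10, 12, 9, c, 25, b, r), (33, 28, 9, a, 26, p, k), (33, 28, 9, a, 26, w, m), (33, 28, 9, a, 26, x, q), (33, 28, 9, c, 25, b, r), (34, 26, 3, z, 15, v, p), (34, 26, 3, z, 15, v, v), (4, 38, 3, z, 15, v, p), (4, 38, 3, z, 15, v, v)}
Projecting to G, B, F, E, D, A: {(10, 12, b, c, r, 9), (10, 12, p, a, k, 9), (10, 12, w, a, m, 9), (10, 12, x, a, q, 9), (33, 28, b, c, r, 9), (33, 28, p, a, k, 9), (33, 28, w, a, m, 9), (33, 28, x, a, q, 9), (34, 26, v, z, p, 3), (34, 26, v, z, v, 3), (4, 38, v, z, p, 3), (4, 38, v, z, v, 3)}
σ[G ≥ 31]: keep tuples satisfying G ≥ 31 → {(33, 28, b, c, r, 9), (33, 28, p, a, k, 9), (33, 28, w, a, m, 9), (33, 28, x, a, q, 9), (34, 26, v, z, p, 3), (34, 26, v, z, v, 3)}
Projecting to D, A, E: {(k, 9, a), (m, 9, a), (p, 3, z), (q, 9, a), (r, 9, c), (v, 3, z)}

{(k, 9, a), (m, 9, a), (p, 3, z), (q, 9, a), (r, 9, c), (v, 3, z)}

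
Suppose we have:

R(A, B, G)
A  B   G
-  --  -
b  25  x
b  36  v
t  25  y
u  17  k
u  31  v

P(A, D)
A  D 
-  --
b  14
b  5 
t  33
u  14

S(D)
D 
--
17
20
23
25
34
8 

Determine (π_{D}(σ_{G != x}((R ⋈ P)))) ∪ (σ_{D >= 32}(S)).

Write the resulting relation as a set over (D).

{14, 33, 34, 5}

R ⋈ P (natural join on A): {(b, 25, x, 14), (b, 25, x, 5), (b, 36, v, 14), (b, 36, v, 5), (t, 25, y, 33), (u, 17, k, 14), (u, 31, v, 14)}
Selection G != x: {(b, 36, v, 14), (b, 36, v, 5), (t, 25, y, 33), (u, 17, k, 14), (u, 31, v, 14)}
Keep only column(s) D (2 duplicate(s) eliminated): {14, 33, 5}
Selection D >= 32: {34}
Union: {14, 33, 5} with {34} → {14, 33, 34, 5}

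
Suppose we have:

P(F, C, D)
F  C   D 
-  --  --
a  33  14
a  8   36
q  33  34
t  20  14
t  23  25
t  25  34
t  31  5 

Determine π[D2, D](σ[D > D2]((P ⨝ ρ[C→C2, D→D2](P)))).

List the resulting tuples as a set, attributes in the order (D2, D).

ρ[C→C2, D→D2]: schema becomes (F, C2, D2); tuples unchanged.
Joining P and ρ[C→C2, D→D2](P) on F yields {(a, 33, 14, 33, 14), (a, 33, 14, 8, 36), (a, 8, 36, 33, 14), (a, 8, 36, 8, 36), (q, 33, 34, 33, 34), (t, 20, 14, 20, 14), (t, 20, 14, 23, 25), (t, 20, 14, 25, 34), (t, 20, 14, 31, 5), (t, 23, 25, 20, 14), (t, 23, 25, 23, 25), (t, 23, 25, 25, 34), (t, 23, 25, 31, 5), (t, 25, 34, 20, 14), (t, 25, 34, 23, 25), (t, 25, 34, 25, 34), (t, 25, 34, 31, 5), (t, 31, 5, 20, 14), (t, 31, 5, 23, 25), (t, 31, 5, 25, 34), (t, 31, 5, 31, 5)}.
Filtering on D > D2 leaves {(a, 8, 36, 33, 14), (t, 20, 14, 31, 5), (t, 23, 25, 20, 14), (t, 23, 25, 31, 5), (t, 25, 34, 20, 14), (t, 25, 34, 23, 25), (t, 25, 34, 31, 5)}.
Projecting to D2, D: {(14, 25), (14, 34), (14, 36), (25, 34), (5, 14), (5, 25), (5, 34)}

{(14, 25), (14, 34), (14, 36), (25, 34), (5, 14), (5, 25), (5, 34)}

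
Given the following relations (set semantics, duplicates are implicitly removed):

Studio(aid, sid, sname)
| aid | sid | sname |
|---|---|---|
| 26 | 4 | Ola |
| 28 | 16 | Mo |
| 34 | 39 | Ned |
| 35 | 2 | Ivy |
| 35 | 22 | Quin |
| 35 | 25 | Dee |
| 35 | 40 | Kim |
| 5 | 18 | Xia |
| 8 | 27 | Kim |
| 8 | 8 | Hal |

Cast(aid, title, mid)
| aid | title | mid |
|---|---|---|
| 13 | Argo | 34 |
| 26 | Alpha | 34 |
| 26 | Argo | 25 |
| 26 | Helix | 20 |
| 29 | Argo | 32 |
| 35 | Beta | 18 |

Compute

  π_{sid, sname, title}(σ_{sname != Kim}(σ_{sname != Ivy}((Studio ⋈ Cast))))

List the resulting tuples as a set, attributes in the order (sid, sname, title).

Natural join on aid: {(26, 4, Ola, Alpha, 34), (26, 4, Ola, Argo, 25), (26, 4, Ola, Helix, 20), (35, 2, Ivy, Beta, 18), (35, 22, Quin, Beta, 18), (35, 25, Dee, Beta, 18), (35, 40, Kim, Beta, 18)}
Apply σ_{sname != Ivy}; surviving tuples: {(26, 4, Ola, Alpha, 34), (26, 4, Ola, Argo, 25), (26, 4, Ola, Helix, 20), (35, 22, Quin, Beta, 18), (35, 25, Dee, Beta, 18), (35, 40, Kim, Beta, 18)}
Apply σ_{sname != Kim}; surviving tuples: {(26, 4, Ola, Alpha, 34), (26, 4, Ola, Argo, 25), (26, 4, Ola, Helix, 20), (35, 22, Quin, Beta, 18), (35, 25, Dee, Beta, 18)}
Keep only column(s) sid, sname, title: {(22, Quin, Beta), (25, Dee, Beta), (4, Ola, Alpha), (4, Ola, Argo), (4, Ola, Helix)}

{(22, Quin, Beta), (25, Dee, Beta), (4, Ola, Alpha), (4, Ola, Argo), (4, Ola, Helix)}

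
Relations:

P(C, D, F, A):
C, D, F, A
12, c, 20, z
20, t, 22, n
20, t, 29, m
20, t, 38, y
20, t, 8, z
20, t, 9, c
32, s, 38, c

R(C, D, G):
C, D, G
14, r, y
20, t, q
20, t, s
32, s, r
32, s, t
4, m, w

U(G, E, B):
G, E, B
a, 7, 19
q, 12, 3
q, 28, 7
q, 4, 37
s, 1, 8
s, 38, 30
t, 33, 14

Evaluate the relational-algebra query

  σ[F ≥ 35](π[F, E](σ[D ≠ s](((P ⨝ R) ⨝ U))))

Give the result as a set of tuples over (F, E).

{(38, 1), (38, 12), (38, 28), (38, 38), (38, 4)}

P ⋈ R (natural join on C, D): {(20, t, 22, n, q), (20, t, 22, n, s), (20, t, 29, m, q), (20, t, 29, m, s), (20, t, 38, y, q), (20, t, 38, y, s), (20, t, 8, z, q), (20, t, 8, z, s), (20, t, 9, c, q), (20, t, 9, c, s), (32, s, 38, c, r), (32, s, 38, c, t)}
(P ⨝ R) ⋈ U (natural join on G): {(20, t, 22, n, q, 12, 3), (20, t, 22, n, q, 28, 7), (20, t, 22, n, q, 4, 37), (20, t, 22, n, s, 1, 8), (20, t, 22, n, s, 38, 30), (20, t, 29, m, q, 12, 3), (20, t, 29, m, q, 28, 7), (20, t, 29, m, q, 4, 37), (20, t, 29, m, s, 1, 8), (20, t, 29, m, s, 38, 30), (20, t, 38, y, q, 12, 3), (20, t, 38, y, q, 28, 7), (20, t, 38, y, q, 4, 37), (20, t, 38, y, s, 1, 8), (20, t, 38, y, s, 38, 30), (20, t, 8, z, q, 12, 3), (20, t, 8, z, q, 28, 7), (20, t, 8, z, q, 4, 37), (20, t, 8, z, s, 1, 8), (20, t, 8, z, s, 38, 30), (20, t, 9, c, q, 12, 3), (20, t, 9, c, q, 28, 7), (20, t, 9, c, q, 4, 37), (20, t, 9, c, s, 1, 8), (20, t, 9, c, s, 38, 30), (32, s, 38, c, t, 33, 14)}
Apply σ_{D ≠ s}; surviving tuples: {(20, t, 22, n, q, 12, 3), (20, t, 22, n, q, 28, 7), (20, t, 22, n, q, 4, 37), (20, t, 22, n, s, 1, 8), (20, t, 22, n, s, 38, 30), (20, t, 29, m, q, 12, 3), (20, t, 29, m, q, 28, 7), (20, t, 29, m, q, 4, 37), (20, t, 29, m, s, 1, 8), (20, t, 29, m, s, 38, 30), (20, t, 38, y, q, 12, 3), (20, t, 38, y, q, 28, 7), (20, t, 38, y, q, 4, 37), (20, t, 38, y, s, 1, 8), (20, t, 38, y, s, 38, 30), (20, t, 8, z, q, 12, 3), (20, t, 8, z, q, 28, 7), (20, t, 8, z, q, 4, 37), (20, t, 8, z, s, 1, 8), (20, t, 8, z, s, 38, 30), (20, t, 9, c, q, 12, 3), (20, t, 9, c, q, 28, 7), (20, t, 9, c, q, 4, 37), (20, t, 9, c, s, 1, 8), (20, t, 9, c, s, 38, 30)}
π[F, E]: project onto (F, E) → {(22, 1), (22, 12), (22, 28), (22, 38), (22, 4), (29, 1), (29, 12), (29, 28), (29, 38), (29, 4), (38, 1), (38, 12), (38, 28), (38, 38), (38, 4), (8, 1), (8, 12), (8, 28), (8, 38), (8, 4), (9, 1), (9, 12), (9, 28), (9, 38), (9, 4)}
Apply σ_{F ≥ 35}; surviving tuples: {(38, 1), (38, 12), (38, 28), (38, 38), (38, 4)}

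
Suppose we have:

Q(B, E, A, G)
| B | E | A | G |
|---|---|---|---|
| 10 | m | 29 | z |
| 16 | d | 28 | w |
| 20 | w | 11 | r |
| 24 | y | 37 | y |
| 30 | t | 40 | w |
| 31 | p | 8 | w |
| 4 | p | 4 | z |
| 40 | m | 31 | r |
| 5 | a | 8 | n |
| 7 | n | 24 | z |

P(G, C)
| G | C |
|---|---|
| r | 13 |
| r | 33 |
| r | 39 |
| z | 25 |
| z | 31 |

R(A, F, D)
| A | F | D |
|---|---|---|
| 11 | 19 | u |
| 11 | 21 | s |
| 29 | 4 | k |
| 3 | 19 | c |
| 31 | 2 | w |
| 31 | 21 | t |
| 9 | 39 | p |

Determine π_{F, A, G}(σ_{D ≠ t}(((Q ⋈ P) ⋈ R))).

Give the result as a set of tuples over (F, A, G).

Q ⋈ P (natural join on G): {(10, m, 29, z, 25), (10, m, 29, z, 31), (20, w, 11, r, 13), (20, w, 11, r, 33), (20, w, 11, r, 39), (4, p, 4, z, 25), (4, p, 4, z, 31), (40, m, 31, r, 13), (40, m, 31, r, 33), (40, m, 31, r, 39), (7, n, 24, z, 25), (7, n, 24, z, 31)}
(Q ⋈ P) ⋈ R (natural join on A): {(10, m, 29, z, 25, 4, k), (10, m, 29, z, 31, 4, k), (20, w, 11, r, 13, 19, u), (20, w, 11, r, 13, 21, s), (20, w, 11, r, 33, 19, u), (20, w, 11, r, 33, 21, s), (20, w, 11, r, 39, 19, u), (20, w, 11, r, 39, 21, s), (40, m, 31, r, 13, 2, w), (40, m, 31, r, 13, 21, t), (40, m, 31, r, 33, 2, w), (40, m, 31, r, 33, 21, t), (40, m, 31, r, 39, 2, w), (40, m, 31, r, 39, 21, t)}
σ[D ≠ t]: keep tuples satisfying D ≠ t → {(10, m, 29, z, 25, 4, k), (10, m, 29, z, 31, 4, k), (20, w, 11, r, 13, 19, u), (20, w, 11, r, 13, 21, s), (20, w, 11, r, 33, 19, u), (20, w, 11, r, 33, 21, s), (20, w, 11, r, 39, 19, u), (20, w, 11, r, 39, 21, s), (40, m, 31, r, 13, 2, w), (40, m, 31, r, 33, 2, w), (40, m, 31, r, 39, 2, w)}
π[F, A, G]: project onto (F, A, G) (7 duplicate(s) eliminated) → {(19, 11, r), (2, 31, r), (21, 11, r), (4, 29, z)}

{(19, 11, r), (2, 31, r), (21, 11, r), (4, 29, z)}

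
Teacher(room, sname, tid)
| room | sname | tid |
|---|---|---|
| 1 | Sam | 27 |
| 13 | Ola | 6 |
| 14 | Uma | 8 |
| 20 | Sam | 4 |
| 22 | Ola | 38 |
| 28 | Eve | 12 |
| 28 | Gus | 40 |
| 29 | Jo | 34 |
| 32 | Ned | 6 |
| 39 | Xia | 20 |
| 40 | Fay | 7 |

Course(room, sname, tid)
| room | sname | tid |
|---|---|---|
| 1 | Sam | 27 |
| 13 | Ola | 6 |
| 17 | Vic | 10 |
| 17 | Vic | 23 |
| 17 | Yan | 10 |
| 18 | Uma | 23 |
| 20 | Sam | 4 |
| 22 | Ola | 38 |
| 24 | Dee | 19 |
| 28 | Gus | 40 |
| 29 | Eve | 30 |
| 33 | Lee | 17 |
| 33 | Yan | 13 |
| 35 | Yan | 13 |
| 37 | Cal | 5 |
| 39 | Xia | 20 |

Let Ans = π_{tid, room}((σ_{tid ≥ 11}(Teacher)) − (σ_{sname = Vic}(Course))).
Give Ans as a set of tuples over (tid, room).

Apply σ_{tid ≥ 11}; surviving tuples: {(1, Sam, 27), (22, Ola, 38), (28, Eve, 12), (28, Gus, 40), (29, Jo, 34), (39, Xia, 20)}
Apply σ_{sname = Vic}; surviving tuples: {(17, Vic, 10), (17, Vic, 23)}
Set difference of the two operands is {(1, Sam, 27), (22, Ola, 38), (28, Eve, 12), (28, Gus, 40), (29, Jo, 34), (39, Xia, 20)}.
π_{tid, room} gives {(12, 28), (20, 39), (27, 1), (34, 29), (38, 22), (40, 28)}.

{(12, 28), (20, 39), (27, 1), (34, 29), (38, 22), (40, 28)}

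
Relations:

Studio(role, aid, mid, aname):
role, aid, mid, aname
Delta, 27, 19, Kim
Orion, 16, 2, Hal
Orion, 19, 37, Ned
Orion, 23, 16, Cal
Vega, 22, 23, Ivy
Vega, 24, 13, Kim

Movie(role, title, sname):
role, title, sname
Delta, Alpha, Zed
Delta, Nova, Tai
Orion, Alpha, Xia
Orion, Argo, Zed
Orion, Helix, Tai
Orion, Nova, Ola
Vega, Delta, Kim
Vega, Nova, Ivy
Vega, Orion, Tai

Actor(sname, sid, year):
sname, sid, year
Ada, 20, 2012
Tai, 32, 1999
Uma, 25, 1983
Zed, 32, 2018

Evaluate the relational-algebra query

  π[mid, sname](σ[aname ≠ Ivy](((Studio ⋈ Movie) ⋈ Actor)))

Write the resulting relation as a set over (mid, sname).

{(13, Tai), (16, Tai), (16, Zed), (19, Tai), (19, Zed), (2, Tai), (2, Zed), (37, Tai), (37, Zed)}

Joining Studio and Movie on role yields {(Delta, 27, 19, Kim, Alpha, Zed), (Delta, 27, 19, Kim, Nova, Tai), (Orion, 16, 2, Hal, Alpha, Xia), (Orion, 16, 2, Hal, Argo, Zed), (Orion, 16, 2, Hal, Helix, Tai), (Orion, 16, 2, Hal, Nova, Ola), (Orion, 19, 37, Ned, Alpha, Xia), (Orion, 19, 37, Ned, Argo, Zed), (Orion, 19, 37, Ned, Helix, Tai), (Orion, 19, 37, Ned, Nova, Ola), (Orion, 23, 16, Cal, Alpha, Xia), (Orion, 23, 16, Cal, Argo, Zed), (Orion, 23, 16, Cal, Helix, Tai), (Orion, 23, 16, Cal, Nova, Ola), (Vega, 22, 23, Ivy, Delta, Kim), (Vega, 22, 23, Ivy, Nova, Ivy), (Vega, 22, 23, Ivy, Orion, Tai), (Vega, 24, 13, Kim, Delta, Kim), (Vega, 24, 13, Kim, Nova, Ivy), (Vega, 24, 13, Kim, Orion, Tai)}.
Joining (Studio ⋈ Movie) and Actor on sname yields {(Delta, 27, 19, Kim, Alpha, Zed, 32, 2018), (Delta, 27, 19, Kim, Nova, Tai, 32, 1999), (Orion, 16, 2, Hal, Argo, Zed, 32, 2018), (Orion, 16, 2, Hal, Helix, Tai, 32, 1999), (Orion, 19, 37, Ned, Argo, Zed, 32, 2018), (Orion, 19, 37, Ned, Helix, Tai, 32, 1999), (Orion, 23, 16, Cal, Argo, Zed, 32, 2018), (Orion, 23, 16, Cal, Helix, Tai, 32, 1999), (Vega, 22, 23, Ivy, Orion, Tai, 32, 1999), (Vega, 24, 13, Kim, Orion, Tai, 32, 1999)}.
Apply σ_{aname ≠ Ivy}; surviving tuples: {(Delta, 27, 19, Kim, Alpha, Zed, 32, 2018), (Delta, 27, 19, Kim, Nova, Tai, 32, 1999), (Orion, 16, 2, Hal, Argo, Zed, 32, 2018), (Orion, 16, 2, Hal, Helix, Tai, 32, 1999), (Orion, 19, 37, Ned, Argo, Zed, 32, 2018), (Orion, 19, 37, Ned, Helix, Tai, 32, 1999), (Orion, 23, 16, Cal, Argo, Zed, 32, 2018), (Orion, 23, 16, Cal, Helix, Tai, 32, 1999), (Vega, 24, 13, Kim, Orion, Tai, 32, 1999)}
π_{mid, sname} gives {(13, Tai), (16, Tai), (16, Zed), (19, Tai), (19, Zed), (2, Tai), (2, Zed), (37, Tai), (37, Zed)}.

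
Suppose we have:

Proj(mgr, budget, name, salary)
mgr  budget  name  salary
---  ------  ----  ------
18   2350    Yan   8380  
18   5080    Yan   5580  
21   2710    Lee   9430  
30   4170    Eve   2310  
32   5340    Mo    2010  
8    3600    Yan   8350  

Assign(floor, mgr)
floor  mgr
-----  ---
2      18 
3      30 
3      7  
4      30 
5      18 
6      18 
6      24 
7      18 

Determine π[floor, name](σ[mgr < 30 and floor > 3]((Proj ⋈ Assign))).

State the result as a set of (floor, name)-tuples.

{(5, Yan), (6, Yan), (7, Yan)}

Joining Proj and Assign on mgr yields {(18, 2350, Yan, 8380, 2), (18, 2350, Yan, 8380, 5), (18, 2350, Yan, 8380, 6), (18, 2350, Yan, 8380, 7), (18, 5080, Yan, 5580, 2), (18, 5080, Yan, 5580, 5), (18, 5080, Yan, 5580, 6), (18, 5080, Yan, 5580, 7), (30, 4170, Eve, 2310, 3), (30, 4170, Eve, 2310, 4)}.
Selection mgr < 30 and floor > 3: {(18, 2350, Yan, 8380, 5), (18, 2350, Yan, 8380, 6), (18, 2350, Yan, 8380, 7), (18, 5080, Yan, 5580, 5), (18, 5080, Yan, 5580, 6), (18, 5080, Yan, 5580, 7)}
π[floor, name]: project onto (floor, name) (3 duplicate(s) eliminated) → {(5, Yan), (6, Yan), (7, Yan)}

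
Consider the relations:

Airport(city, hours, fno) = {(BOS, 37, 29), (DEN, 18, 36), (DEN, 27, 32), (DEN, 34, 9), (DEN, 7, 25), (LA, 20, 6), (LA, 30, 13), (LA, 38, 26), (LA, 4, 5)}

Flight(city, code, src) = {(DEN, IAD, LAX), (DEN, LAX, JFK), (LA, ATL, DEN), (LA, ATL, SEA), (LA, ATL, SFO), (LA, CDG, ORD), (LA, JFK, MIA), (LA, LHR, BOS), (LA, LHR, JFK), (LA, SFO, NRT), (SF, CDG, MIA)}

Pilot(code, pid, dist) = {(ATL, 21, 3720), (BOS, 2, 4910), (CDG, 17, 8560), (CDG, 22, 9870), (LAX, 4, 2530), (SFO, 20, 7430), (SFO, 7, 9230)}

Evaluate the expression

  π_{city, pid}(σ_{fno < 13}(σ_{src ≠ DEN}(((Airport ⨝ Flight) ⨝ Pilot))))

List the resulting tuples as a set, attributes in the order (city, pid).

{(DEN, 4), (LA, 17), (LA, 20), (LA, 21), (LA, 22), (LA, 7)}

Airport ⋈ Flight (natural join on city): {(DEN, 18, 36, IAD, LAX), (DEN, 18, 36, LAX, JFK), (DEN, 27, 32, IAD, LAX), (DEN, 27, 32, LAX, JFK), (DEN, 34, 9, IAD, LAX), (DEN, 34, 9, LAX, JFK), (DEN, 7, 25, IAD, LAX), (DEN, 7, 25, LAX, JFK), (LA, 20, 6, ATL, DEN), (LA, 20, 6, ATL, SEA), (LA, 20, 6, ATL, SFO), (LA, 20, 6, CDG, ORD), (LA, 20, 6, JFK, MIA), (LA, 20, 6, LHR, BOS), (LA, 20, 6, LHR, JFK), (LA, 20, 6, SFO, NRT), (LA, 30, 13, ATL, DEN), (LA, 30, 13, ATL, SEA), (LA, 30, 13, ATL, SFO), (LA, 30, 13, CDG, ORD), (LA, 30, 13, JFK, MIA), (LA, 30, 13, LHR, BOS), (LA, 30, 13, LHR, JFK), (LA, 30, 13, SFO, NRT), (LA, 38, 26, ATL, DEN), (LA, 38, 26, ATL, SEA), (LA, 38, 26, ATL, SFO), (LA, 38, 26, CDG, ORD), (LA, 38, 26, JFK, MIA), (LA, 38, 26, LHR, BOS), (LA, 38, 26, LHR, JFK), (LA, 38, 26, SFO, NRT), (LA, 4, 5, ATL, DEN), (LA, 4, 5, ATL, SEA), (LA, 4, 5, ATL, SFO), (LA, 4, 5, CDG, ORD), (LA, 4, 5, JFK, MIA), (LA, 4, 5, LHR, BOS), (LA, 4, 5, LHR, JFK), (LA, 4, 5, SFO, NRT)}
(Airport ⨝ Flight) ⋈ Pilot (natural join on code): {(DEN, 18, 36, LAX, JFK, 4, 2530), (DEN, 27, 32, LAX, JFK, 4, 2530), (DEN, 34, 9, LAX, JFK, 4, 2530), (DEN, 7, 25, LAX, JFK, 4, 2530), (LA, 20, 6, ATL, DEN, 21, 3720), (LA, 20, 6, ATL, SEA, 21, 3720), (LA, 20, 6, ATL, SFO, 21, 3720), (LA, 20, 6, CDG, ORD, 17, 8560), (LA, 20, 6, CDG, ORD, 22, 9870), (LA, 20, 6, SFO, NRT, 20, 7430), (LA, 20, 6, SFO, NRT, 7, 9230), (LA, 30, 13, ATL, DEN, 21, 3720), (LA, 30, 13, ATL, SEA, 21, 3720), (LA, 30, 13, ATL, SFO, 21, 3720), (LA, 30, 13, CDG, ORD, 17, 8560), (LA, 30, 13, CDG, ORD, 22, 9870), (LA, 30, 13, SFO, NRT, 20, 7430), (LA, 30, 13, SFO, NRT, 7, 9230), (LA, 38, 26, ATL, DEN, 21, 3720), (LA, 38, 26, ATL, SEA, 21, 3720), (LA, 38, 26, ATL, SFO, 21, 3720), (LA, 38, 26, CDG, ORD, 17, 8560), (LA, 38, 26, CDG, ORD, 22, 9870), (LA, 38, 26, SFO, NRT, 20, 7430), (LA, 38, 26, SFO, NRT, 7, 9230), (LA, 4, 5, ATL, DEN, 21, 3720), (LA, 4, 5, ATL, SEA, 21, 3720), (LA, 4, 5, ATL, SFO, 21, 3720), (LA, 4, 5, CDG, ORD, 17, 8560), (LA, 4, 5, CDG, ORD, 22, 9870), (LA, 4, 5, SFO, NRT, 20, 7430), (LA, 4, 5, SFO, NRT, 7, 9230)}
Apply σ_{src ≠ DEN}; surviving tuples: {(DEN, 18, 36, LAX, JFK, 4, 2530), (DEN, 27, 32, LAX, JFK, 4, 2530), (DEN, 34, 9, LAX, JFK, 4, 2530), (DEN, 7, 25, LAX, JFK, 4, 2530), (LA, 20, 6, ATL, SEA, 21, 3720), (LA, 20, 6, ATL, SFO, 21, 3720), (LA, 20, 6, CDG, ORD, 17, 8560), (LA, 20, 6, CDG, ORD, 22, 9870), (LA, 20, 6, SFO, NRT, 20, 7430), (LA, 20, 6, SFO, NRT, 7, 9230), (LA, 30, 13, ATL, SEA, 21, 3720), (LA, 30, 13, ATL, SFO, 21, 3720), (LA, 30, 13, CDG, ORD, 17, 8560), (LA, 30, 13, CDG, ORD, 22, 9870), (LA, 30, 13, SFO, NRT, 20, 7430), (LA, 30, 13, SFO, NRT, 7, 9230), (LA, 38, 26, ATL, SEA, 21, 3720), (LA, 38, 26, ATL, SFO, 21, 3720), (LA, 38, 26, CDG, ORD, 17, 8560), (LA, 38, 26, CDG, ORD, 22, 9870), (LA, 38, 26, SFO, NRT, 20, 7430), (LA, 38, 26, SFO, NRT, 7, 9230), (LA, 4, 5, ATL, SEA, 21, 3720), (LA, 4, 5, ATL, SFO, 21, 3720), (LA, 4, 5, CDG, ORD, 17, 8560), (LA, 4, 5, CDG, ORD, 22, 9870), (LA, 4, 5, SFO, NRT, 20, 7430), (LA, 4, 5, SFO, NRT, 7, 9230)}
Apply σ_{fno < 13}; surviving tuples: {(DEN, 34, 9, LAX, JFK, 4, 2530), (LA, 20, 6, ATL, SEA, 21, 3720), (LA, 20, 6, ATL, SFO, 21, 3720), (LA, 20, 6, CDG, ORD, 17, 8560), (LA, 20, 6, CDG, ORD, 22, 9870), (LA, 20, 6, SFO, NRT, 20, 7430), (LA, 20, 6, SFO, NRT, 7, 9230), (LA, 4, 5, ATL, SEA, 21, 3720), (LA, 4, 5, ATL, SFO, 21, 3720), (LA, 4, 5, CDG, ORD, 17, 8560), (LA, 4, 5, CDG, ORD, 22, 9870), (LA, 4, 5, SFO, NRT, 20, 7430), (LA, 4, 5, SFO, NRT, 7, 9230)}
Keep only column(s) city, pid (7 duplicate(s) eliminated): {(DEN, 4), (LA, 17), (LA, 20), (LA, 21), (LA, 22), (LA, 7)}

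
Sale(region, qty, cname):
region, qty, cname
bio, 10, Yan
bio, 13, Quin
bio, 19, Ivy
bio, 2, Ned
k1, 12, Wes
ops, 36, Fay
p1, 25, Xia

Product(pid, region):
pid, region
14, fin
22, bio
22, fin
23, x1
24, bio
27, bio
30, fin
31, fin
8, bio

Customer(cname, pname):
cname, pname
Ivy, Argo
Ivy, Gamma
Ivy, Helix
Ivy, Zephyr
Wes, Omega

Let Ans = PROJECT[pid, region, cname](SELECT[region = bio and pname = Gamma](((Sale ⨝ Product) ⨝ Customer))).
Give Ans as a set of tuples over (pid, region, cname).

{(22, bio, Ivy), (24, bio, Ivy), (27, bio, Ivy), (8, bio, Ivy)}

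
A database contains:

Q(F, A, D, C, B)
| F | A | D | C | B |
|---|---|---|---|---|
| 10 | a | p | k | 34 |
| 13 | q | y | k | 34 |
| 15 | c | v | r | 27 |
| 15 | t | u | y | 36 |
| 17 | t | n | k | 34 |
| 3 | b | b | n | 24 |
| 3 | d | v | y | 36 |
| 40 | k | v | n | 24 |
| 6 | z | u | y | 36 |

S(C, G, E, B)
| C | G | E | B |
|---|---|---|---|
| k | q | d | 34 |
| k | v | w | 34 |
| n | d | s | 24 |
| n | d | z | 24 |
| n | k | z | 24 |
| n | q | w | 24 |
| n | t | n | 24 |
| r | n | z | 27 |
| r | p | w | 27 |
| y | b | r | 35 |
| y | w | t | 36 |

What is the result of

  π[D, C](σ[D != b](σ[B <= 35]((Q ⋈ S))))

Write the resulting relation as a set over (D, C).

{(n, k), (p, k), (v, n), (v, r), (y, k)}

Q ⋈ S (natural join on C, B): {(10, a, p, k, 34, q, d), (10, a, p, k, 34, v, w), (13, q, y, k, 34, q, d), (13, q, y, k, 34, v, w), (15, c, v, r, 27, n, z), (15, c, v, r, 27, p, w), (15, t, u, y, 36, w, t), (17, t, n, k, 34, q, d), (17, t, n, k, 34, v, w), (3, b, b, n, 24, d, s), (3, b, b, n, 24, d, z), (3, b, b, n, 24, k, z), (3, b, b, n, 24, q, w), (3, b, b, n, 24, t, n), (3, d, v, y, 36, w, t), (40, k, v, n, 24, d, s), (40, k, v, n, 24, d, z), (40, k, v, n, 24, k, z), (40, k, v, n, 24, q, w), (40, k, v, n, 24, t, n), (6, z, u, y, 36, w, t)}
Apply σ_{B <= 35}; surviving tuples: {(10, a, p, k, 34, q, d), (10, a, p, k, 34, v, w), (13, q, y, k, 34, q, d), (13, q, y, k, 34, v, w), (15, c, v, r, 27, n, z), (15, c, v, r, 27, p, w), (17, t, n, k, 34, q, d), (17, t, n, k, 34, v, w), (3, b, b, n, 24, d, s), (3, b, b, n, 24, d, z), (3, b, b, n, 24, k, z), (3, b, b, n, 24, q, w), (3, b, b, n, 24, t, n), (40, k, v, n, 24, d, s), (40, k, v, n, 24, d, z), (40, k, v, n, 24, k, z), (40, k, v, n, 24, q, w), (40, k, v, n, 24, t, n)}
Apply σ_{D != b}; surviving tuples: {(10, a, p, k, 34, q, d), (10, a, p, k, 34, v, w), (13, q, y, k, 34, q, d), (13, q, y, k, 34, v, w), (15, c, v, r, 27, n, z), (15, c, v, r, 27, p, w), (17, t, n, k, 34, q, d), (17, t, n, k, 34, v, w), (40, k, v, n, 24, d, s), (40, k, v, n, 24, d, z), (40, k, v, n, 24, k, z), (40, k, v, n, 24, q, w), (40, k, v, n, 24, t, n)}
Projecting to D, C (8 duplicate(s) eliminated): {(n, k), (p, k), (v, n), (v, r), (y, k)}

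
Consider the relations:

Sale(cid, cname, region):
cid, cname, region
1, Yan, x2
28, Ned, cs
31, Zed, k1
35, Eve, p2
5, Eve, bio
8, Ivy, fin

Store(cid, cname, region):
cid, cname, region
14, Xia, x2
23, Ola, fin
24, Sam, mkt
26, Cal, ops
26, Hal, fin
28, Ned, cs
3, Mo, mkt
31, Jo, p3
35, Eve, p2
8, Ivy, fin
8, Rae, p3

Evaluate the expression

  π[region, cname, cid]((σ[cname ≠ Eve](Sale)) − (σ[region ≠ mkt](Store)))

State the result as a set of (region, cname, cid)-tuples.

{(k1, Zed, 31), (x2, Yan, 1)}

Apply σ_{cname ≠ Eve}; surviving tuples: {(1, Yan, x2), (28, Ned, cs), (31, Zed, k1), (8, Ivy, fin)}
Apply σ_{region ≠ mkt}; surviving tuples: {(14, Xia, x2), (23, Ola, fin), (26, Cal, ops), (26, Hal, fin), (28, Ned, cs), (31, Jo, p3), (35, Eve, p2), (8, Ivy, fin), (8, Rae, p3)}
Set difference of the two operands is {(1, Yan, x2), (31, Zed, k1)}.
Keep only column(s) region, cname, cid: {(k1, Zed, 31), (x2, Yan, 1)}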